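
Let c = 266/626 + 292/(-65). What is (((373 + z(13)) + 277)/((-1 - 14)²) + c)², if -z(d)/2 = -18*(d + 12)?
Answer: 266907590161/33527441025 ≈ 7.9609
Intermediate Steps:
z(d) = 432 + 36*d (z(d) = -(-36)*(d + 12) = -(-36)*(12 + d) = -2*(-216 - 18*d) = 432 + 36*d)
c = -82751/20345 (c = 266*(1/626) + 292*(-1/65) = 133/313 - 292/65 = -82751/20345 ≈ -4.0674)
(((373 + z(13)) + 277)/((-1 - 14)²) + c)² = (((373 + (432 + 36*13)) + 277)/((-1 - 14)²) - 82751/20345)² = (((373 + (432 + 468)) + 277)/((-15)²) - 82751/20345)² = (((373 + 900) + 277)/225 - 82751/20345)² = ((1273 + 277)*(1/225) - 82751/20345)² = (1550*(1/225) - 82751/20345)² = (62/9 - 82751/20345)² = (516631/183105)² = 266907590161/33527441025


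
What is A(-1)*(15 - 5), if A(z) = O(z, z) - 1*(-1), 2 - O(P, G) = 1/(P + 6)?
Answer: 28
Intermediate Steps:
O(P, G) = 2 - 1/(6 + P) (O(P, G) = 2 - 1/(P + 6) = 2 - 1/(6 + P))
A(z) = 1 + (11 + 2*z)/(6 + z) (A(z) = (11 + 2*z)/(6 + z) - 1*(-1) = (11 + 2*z)/(6 + z) + 1 = 1 + (11 + 2*z)/(6 + z))
A(-1)*(15 - 5) = ((17 + 3*(-1))/(6 - 1))*(15 - 5) = ((17 - 3)/5)*10 = ((1/5)*14)*10 = (14/5)*10 = 28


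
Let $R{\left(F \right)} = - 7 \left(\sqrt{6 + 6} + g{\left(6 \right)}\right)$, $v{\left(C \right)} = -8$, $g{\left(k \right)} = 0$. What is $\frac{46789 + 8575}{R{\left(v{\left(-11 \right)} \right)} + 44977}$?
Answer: $\frac{2490106628}{2022929941} + \frac{775096 \sqrt{3}}{2022929941} \approx 1.2316$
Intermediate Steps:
$R{\left(F \right)} = - 14 \sqrt{3}$ ($R{\left(F \right)} = - 7 \left(\sqrt{6 + 6} + 0\right) = - 7 \left(\sqrt{12} + 0\right) = - 7 \left(2 \sqrt{3} + 0\right) = - 7 \cdot 2 \sqrt{3} = - 14 \sqrt{3}$)
$\frac{46789 + 8575}{R{\left(v{\left(-11 \right)} \right)} + 44977} = \frac{46789 + 8575}{- 14 \sqrt{3} + 44977} = \frac{55364}{44977 - 14 \sqrt{3}}$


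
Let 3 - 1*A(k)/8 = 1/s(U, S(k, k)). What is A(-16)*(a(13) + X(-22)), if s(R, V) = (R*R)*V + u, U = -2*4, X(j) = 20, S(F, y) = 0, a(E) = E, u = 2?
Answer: 660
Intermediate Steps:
U = -8
s(R, V) = 2 + V*R² (s(R, V) = (R*R)*V + 2 = R²*V + 2 = V*R² + 2 = 2 + V*R²)
A(k) = 20 (A(k) = 24 - 8/(2 + 0*(-8)²) = 24 - 8/(2 + 0*64) = 24 - 8/(2 + 0) = 24 - 8/2 = 24 - 8*½ = 24 - 4 = 20)
A(-16)*(a(13) + X(-22)) = 20*(13 + 20) = 20*33 = 660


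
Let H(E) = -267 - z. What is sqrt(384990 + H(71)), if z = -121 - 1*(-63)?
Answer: sqrt(384781) ≈ 620.31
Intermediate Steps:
z = -58 (z = -121 + 63 = -58)
H(E) = -209 (H(E) = -267 - 1*(-58) = -267 + 58 = -209)
sqrt(384990 + H(71)) = sqrt(384990 - 209) = sqrt(384781)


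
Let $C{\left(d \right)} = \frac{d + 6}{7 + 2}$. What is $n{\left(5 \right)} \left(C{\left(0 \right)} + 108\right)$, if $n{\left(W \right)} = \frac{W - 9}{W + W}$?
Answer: $- \frac{652}{15} \approx -43.467$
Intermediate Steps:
$C{\left(d \right)} = \frac{2}{3} + \frac{d}{9}$ ($C{\left(d \right)} = \frac{6 + d}{9} = \left(6 + d\right) \frac{1}{9} = \frac{2}{3} + \frac{d}{9}$)
$n{\left(W \right)} = \frac{-9 + W}{2 W}$
$n{\left(5 \right)} \left(C{\left(0 \right)} + 108\right) = \frac{-9 + 5}{2 \cdot 5} \left(\left(\frac{2}{3} + \frac{1}{9} \cdot 0\right) + 108\right) = \frac{1}{2} \cdot \frac{1}{5} \left(-4\right) \left(\left(\frac{2}{3} + 0\right) + 108\right) = - \frac{2 \left(\frac{2}{3} + 108\right)}{5} = \left(- \frac{2}{5}\right) \frac{326}{3} = - \frac{652}{15}$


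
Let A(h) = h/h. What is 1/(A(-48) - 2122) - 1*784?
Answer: -1662865/2121 ≈ -784.00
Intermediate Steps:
A(h) = 1
1/(A(-48) - 2122) - 1*784 = 1/(1 - 2122) - 1*784 = 1/(-2121) - 784 = -1/2121 - 784 = -1662865/2121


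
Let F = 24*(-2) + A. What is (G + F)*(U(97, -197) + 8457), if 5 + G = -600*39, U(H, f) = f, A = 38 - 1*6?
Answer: -193457460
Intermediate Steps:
A = 32 (A = 38 - 6 = 32)
G = -23405 (G = -5 - 600*39 = -5 - 23400 = -23405)
F = -16 (F = 24*(-2) + 32 = -48 + 32 = -16)
(G + F)*(U(97, -197) + 8457) = (-23405 - 16)*(-197 + 8457) = -23421*8260 = -193457460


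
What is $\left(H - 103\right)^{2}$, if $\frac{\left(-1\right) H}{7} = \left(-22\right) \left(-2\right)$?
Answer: $168921$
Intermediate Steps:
$H = -308$ ($H = - 7 \left(\left(-22\right) \left(-2\right)\right) = \left(-7\right) 44 = -308$)
$\left(H - 103\right)^{2} = \left(-308 - 103\right)^{2} = \left(-411\right)^{2} = 168921$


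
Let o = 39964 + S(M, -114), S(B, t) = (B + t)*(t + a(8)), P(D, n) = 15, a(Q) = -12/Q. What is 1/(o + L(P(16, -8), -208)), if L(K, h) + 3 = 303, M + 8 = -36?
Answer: 1/58513 ≈ 1.7090e-5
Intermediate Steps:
M = -44 (M = -8 - 36 = -44)
L(K, h) = 300 (L(K, h) = -3 + 303 = 300)
S(B, t) = (-3/2 + t)*(B + t) (S(B, t) = (B + t)*(t - 12/8) = (B + t)*(t - 12*1/8) = (B + t)*(t - 3/2) = (B + t)*(-3/2 + t) = (-3/2 + t)*(B + t))
o = 58213 (o = 39964 + ((-114)**2 - 3/2*(-44) - 3/2*(-114) - 44*(-114)) = 39964 + (12996 + 66 + 171 + 5016) = 39964 + 18249 = 58213)
1/(o + L(P(16, -8), -208)) = 1/(58213 + 300) = 1/58513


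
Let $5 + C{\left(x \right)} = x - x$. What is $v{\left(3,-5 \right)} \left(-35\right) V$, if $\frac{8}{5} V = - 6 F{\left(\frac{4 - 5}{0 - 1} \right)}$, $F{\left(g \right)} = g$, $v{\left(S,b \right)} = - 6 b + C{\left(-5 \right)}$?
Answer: $\frac{13125}{4} \approx 3281.3$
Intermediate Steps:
$C{\left(x \right)} = -5$ ($C{\left(x \right)} = -5 + \left(x - x\right) = -5 + 0 = -5$)
$v{\left(S,b \right)} = -5 - 6 b$ ($v{\left(S,b \right)} = - 6 b - 5 = -5 - 6 b$)
$V = - \frac{15}{4}$ ($V = \frac{5 \left(- 6 \frac{4 - 5}{0 - 1}\right)}{8} = \frac{5 \left(- 6 \left(- \frac{1}{-1}\right)\right)}{8} = \frac{5 \left(- 6 \left(\left(-1\right) \left(-1\right)\right)\right)}{8} = \frac{5 \left(\left(-6\right) 1\right)}{8} = \frac{5}{8} \left(-6\right) = - \frac{15}{4} \approx -3.75$)
$v{\left(3,-5 \right)} \left(-35\right) V = \left(-5 - -30\right) \left(-35\right) \left(- \frac{15}{4}\right) = \left(-5 + 30\right) \left(-35\right) \left(- \frac{15}{4}\right) = 25 \left(-35\right) \left(- \frac{15}{4}\right) = \left(-875\right) \left(- \frac{15}{4}\right) = \frac{13125}{4}$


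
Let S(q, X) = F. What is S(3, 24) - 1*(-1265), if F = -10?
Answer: 1255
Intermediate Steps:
S(q, X) = -10
S(3, 24) - 1*(-1265) = -10 - 1*(-1265) = -10 + 1265 = 1255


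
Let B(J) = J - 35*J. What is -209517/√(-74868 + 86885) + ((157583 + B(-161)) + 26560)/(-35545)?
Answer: -189617/35545 - 209517*√12017/12017 ≈ -1916.6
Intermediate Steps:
B(J) = -34*J
-209517/√(-74868 + 86885) + ((157583 + B(-161)) + 26560)/(-35545) = -209517/√(-74868 + 86885) + ((157583 - 34*(-161)) + 26560)/(-35545) = -209517*√12017/12017 + ((157583 + 5474) + 26560)*(-1/35545) = -209517*√12017/12017 + (163057 + 26560)*(-1/35545) = -209517*√12017/12017 + 189617*(-1/35545) = -209517*√12017/12017 - 189617/35545 = -189617/35545 - 209517*√12017/12017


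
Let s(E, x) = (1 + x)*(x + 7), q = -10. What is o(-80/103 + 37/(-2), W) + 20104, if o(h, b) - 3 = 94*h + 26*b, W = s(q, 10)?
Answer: 2385170/103 ≈ 23157.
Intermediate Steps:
s(E, x) = (1 + x)*(7 + x)
W = 187 (W = 7 + 10² + 8*10 = 7 + 100 + 80 = 187)
o(h, b) = 3 + 26*b + 94*h (o(h, b) = 3 + (94*h + 26*b) = 3 + (26*b + 94*h) = 3 + 26*b + 94*h)
o(-80/103 + 37/(-2), W) + 20104 = (3 + 26*187 + 94*(-80/103 + 37/(-2))) + 20104 = (3 + 4862 + 94*(-80*1/103 + 37*(-½))) + 20104 = (3 + 4862 + 94*(-80/103 - 37/2)) + 20104 = (3 + 4862 + 94*(-3971/206)) + 20104 = (3 + 4862 - 186637/103) + 20104 = 314458/103 + 20104 = 2385170/103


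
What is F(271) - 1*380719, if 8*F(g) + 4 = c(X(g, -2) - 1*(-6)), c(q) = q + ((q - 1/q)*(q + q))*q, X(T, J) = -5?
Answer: -3045755/8 ≈ -3.8072e+5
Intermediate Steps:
c(q) = q + 2*q²*(q - 1/q) (c(q) = q + ((q - 1/q)*(2*q))*q = q + (2*q*(q - 1/q))*q = q + 2*q²*(q - 1/q))
F(g) = -3/8 (F(g) = -½ + (-(-5 - 1*(-6)) + 2*(-5 - 1*(-6))³)/8 = -½ + (-(-5 + 6) + 2*(-5 + 6)³)/8 = -½ + (-1*1 + 2*1³)/8 = -½ + (-1 + 2*1)/8 = -½ + (-1 + 2)/8 = -½ + (⅛)*1 = -½ + ⅛ = -3/8)
F(271) - 1*380719 = -3/8 - 1*380719 = -3/8 - 380719 = -3045755/8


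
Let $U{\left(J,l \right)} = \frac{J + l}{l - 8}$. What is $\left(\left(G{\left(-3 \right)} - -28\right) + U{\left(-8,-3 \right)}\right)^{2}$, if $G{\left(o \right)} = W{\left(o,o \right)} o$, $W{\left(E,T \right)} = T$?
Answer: $1444$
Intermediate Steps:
$U{\left(J,l \right)} = \frac{J + l}{-8 + l}$
$G{\left(o \right)} = o^{2}$ ($G{\left(o \right)} = o o = o^{2}$)
$\left(\left(G{\left(-3 \right)} - -28\right) + U{\left(-8,-3 \right)}\right)^{2} = \left(\left(\left(-3\right)^{2} - -28\right) + \frac{-8 - 3}{-8 - 3}\right)^{2} = \left(\left(9 + 28\right) + \frac{1}{-11} \left(-11\right)\right)^{2} = \left(37 - -1\right)^{2} = \left(37 + 1\right)^{2} = 38^{2} = 1444$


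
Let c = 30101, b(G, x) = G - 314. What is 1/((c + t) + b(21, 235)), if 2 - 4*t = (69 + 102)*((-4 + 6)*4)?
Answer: 2/58933 ≈ 3.3937e-5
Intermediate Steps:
b(G, x) = -314 + G
t = -683/2 (t = ½ - (69 + 102)*(-4 + 6)*4/4 = ½ - 171*2*4/4 = ½ - 171*8/4 = ½ - ¼*1368 = ½ - 342 = -683/2 ≈ -341.50)
1/((c + t) + b(21, 235)) = 1/((30101 - 683/2) + (-314 + 21)) = 1/(59519/2 - 293) = 1/(58933/2) = 2/58933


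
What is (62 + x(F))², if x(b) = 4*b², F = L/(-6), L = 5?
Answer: 339889/81 ≈ 4196.2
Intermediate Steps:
F = -⅚ (F = 5/(-6) = 5*(-⅙) = -⅚ ≈ -0.83333)
(62 + x(F))² = (62 + 4*(-⅚)²)² = (62 + 4*(25/36))² = (62 + 25/9)² = (583/9)² = 339889/81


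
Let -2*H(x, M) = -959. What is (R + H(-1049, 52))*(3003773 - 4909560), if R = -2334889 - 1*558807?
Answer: 11027708787771/2 ≈ 5.5139e+12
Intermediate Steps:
R = -2893696 (R = -2334889 - 558807 = -2893696)
H(x, M) = 959/2 (H(x, M) = -½*(-959) = 959/2)
(R + H(-1049, 52))*(3003773 - 4909560) = (-2893696 + 959/2)*(3003773 - 4909560) = -5786433/2*(-1905787) = 11027708787771/2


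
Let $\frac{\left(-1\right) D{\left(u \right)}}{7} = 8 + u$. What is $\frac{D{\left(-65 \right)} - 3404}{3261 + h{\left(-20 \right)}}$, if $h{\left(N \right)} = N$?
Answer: $- \frac{3005}{3241} \approx -0.92718$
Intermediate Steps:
$D{\left(u \right)} = -56 - 7 u$ ($D{\left(u \right)} = - 7 \left(8 + u\right) = -56 - 7 u$)
$\frac{D{\left(-65 \right)} - 3404}{3261 + h{\left(-20 \right)}} = \frac{\left(-56 - -455\right) - 3404}{3261 - 20} = \frac{\left(-56 + 455\right) - 3404}{3241} = \left(399 - 3404\right) \frac{1}{3241} = \left(-3005\right) \frac{1}{3241} = - \frac{3005}{3241}$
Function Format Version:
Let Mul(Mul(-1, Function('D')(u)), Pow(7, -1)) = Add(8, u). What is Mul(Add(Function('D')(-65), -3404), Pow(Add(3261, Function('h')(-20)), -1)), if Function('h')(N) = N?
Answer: Rational(-3005, 3241) ≈ -0.92718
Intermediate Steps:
Function('D')(u) = Add(-56, Mul(-7, u)) (Function('D')(u) = Mul(-7, Add(8, u)) = Add(-56, Mul(-7, u)))
Mul(Add(Function('D')(-65), -3404), Pow(Add(3261, Function('h')(-20)), -1)) = Mul(Add(Add(-56, Mul(-7, -65)), -3404), Pow(Add(3261, -20), -1)) = Mul(Add(Add(-56, 455), -3404), Pow(3241, -1)) = Mul(Add(399, -3404), Rational(1, 3241)) = Mul(-3005, Rational(1, 3241)) = Rational(-3005, 3241)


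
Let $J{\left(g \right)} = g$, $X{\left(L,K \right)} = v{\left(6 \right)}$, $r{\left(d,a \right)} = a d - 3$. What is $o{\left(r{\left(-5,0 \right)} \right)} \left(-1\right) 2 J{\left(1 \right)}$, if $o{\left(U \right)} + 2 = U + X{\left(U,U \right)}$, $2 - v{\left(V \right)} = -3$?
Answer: $0$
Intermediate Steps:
$v{\left(V \right)} = 5$ ($v{\left(V \right)} = 2 - -3 = 2 + 3 = 5$)
$r{\left(d,a \right)} = -3 + a d$
$X{\left(L,K \right)} = 5$
$o{\left(U \right)} = 3 + U$ ($o{\left(U \right)} = -2 + \left(U + 5\right) = -2 + \left(5 + U\right) = 3 + U$)
$o{\left(r{\left(-5,0 \right)} \right)} \left(-1\right) 2 J{\left(1 \right)} = \left(3 + \left(-3 + 0 \left(-5\right)\right)\right) \left(-1\right) 2 \cdot 1 = \left(3 + \left(-3 + 0\right)\right) \left(-1\right) 2 \cdot 1 = \left(3 - 3\right) \left(-1\right) 2 \cdot 1 = 0 \left(-1\right) 2 \cdot 1 = 0 \cdot 2 \cdot 1 = 0 \cdot 1 = 0$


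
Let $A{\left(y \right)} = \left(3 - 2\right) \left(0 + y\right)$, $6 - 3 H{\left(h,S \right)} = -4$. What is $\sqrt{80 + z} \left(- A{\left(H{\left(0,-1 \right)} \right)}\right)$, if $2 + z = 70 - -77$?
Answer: $-50$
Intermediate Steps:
$H{\left(h,S \right)} = \frac{10}{3}$ ($H{\left(h,S \right)} = 2 - - \frac{4}{3} = 2 + \frac{4}{3} = \frac{10}{3}$)
$A{\left(y \right)} = y$ ($A{\left(y \right)} = 1 y = y$)
$z = 145$ ($z = -2 + \left(70 - -77\right) = -2 + \left(70 + 77\right) = -2 + 147 = 145$)
$\sqrt{80 + z} \left(- A{\left(H{\left(0,-1 \right)} \right)}\right) = \sqrt{80 + 145} \left(\left(-1\right) \frac{10}{3}\right) = \sqrt{225} \left(- \frac{10}{3}\right) = 15 \left(- \frac{10}{3}\right) = -50$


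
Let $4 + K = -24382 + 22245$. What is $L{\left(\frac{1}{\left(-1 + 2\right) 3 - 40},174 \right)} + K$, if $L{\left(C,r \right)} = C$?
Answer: $- \frac{79218}{37} \approx -2141.0$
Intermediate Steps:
$K = -2141$ ($K = -4 + \left(-24382 + 22245\right) = -4 - 2137 = -2141$)
$L{\left(\frac{1}{\left(-1 + 2\right) 3 - 40},174 \right)} + K = \frac{1}{\left(-1 + 2\right) 3 - 40} - 2141 = \frac{1}{1 \cdot 3 - 40} - 2141 = \frac{1}{3 - 40} - 2141 = \frac{1}{-37} - 2141 = - \frac{1}{37} - 2141 = - \frac{79218}{37}$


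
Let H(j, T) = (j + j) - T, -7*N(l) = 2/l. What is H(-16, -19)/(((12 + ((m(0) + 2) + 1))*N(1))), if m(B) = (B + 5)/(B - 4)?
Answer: 182/55 ≈ 3.3091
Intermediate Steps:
m(B) = (5 + B)/(-4 + B)
N(l) = -2/(7*l)
H(j, T) = -T + 2*j (H(j, T) = 2*j - T = -T + 2*j)
H(-16, -19)/(((12 + ((m(0) + 2) + 1))*N(1))) = (-1*(-19) + 2*(-16))/(((12 + (((5 + 0)/(-4 + 0) + 2) + 1))*(-2/7/1))) = (19 - 32)/(((12 + ((5/(-4) + 2) + 1))*(-2/7*1))) = -13*(-7/(2*(12 + ((-1/4*5 + 2) + 1)))) = -13*(-7/(2*(12 + ((-5/4 + 2) + 1)))) = -13*(-7/(2*(12 + (3/4 + 1)))) = -13*(-7/(2*(12 + 7/4))) = -13/((55/4)*(-2/7)) = -13/(-55/14) = -13*(-14/55) = 182/55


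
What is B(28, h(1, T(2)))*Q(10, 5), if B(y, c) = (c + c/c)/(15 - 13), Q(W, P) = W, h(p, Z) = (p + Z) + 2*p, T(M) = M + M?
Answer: 40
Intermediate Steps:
T(M) = 2*M
h(p, Z) = Z + 3*p (h(p, Z) = (Z + p) + 2*p = Z + 3*p)
B(y, c) = 1/2 + c/2 (B(y, c) = (c + 1)/2 = (1 + c)*(1/2) = 1/2 + c/2)
B(28, h(1, T(2)))*Q(10, 5) = (1/2 + (2*2 + 3*1)/2)*10 = (1/2 + (4 + 3)/2)*10 = (1/2 + (1/2)*7)*10 = (1/2 + 7/2)*10 = 4*10 = 40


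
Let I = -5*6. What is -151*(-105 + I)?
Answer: 20385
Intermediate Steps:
I = -30
-151*(-105 + I) = -151*(-105 - 30) = -151*(-135) = 20385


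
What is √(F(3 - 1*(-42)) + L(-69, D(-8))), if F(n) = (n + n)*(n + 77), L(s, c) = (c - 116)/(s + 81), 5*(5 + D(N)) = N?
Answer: √9872805/30 ≈ 104.74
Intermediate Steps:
D(N) = -5 + N/5
L(s, c) = (-116 + c)/(81 + s)
F(n) = 2*n*(77 + n) (F(n) = (2*n)*(77 + n) = 2*n*(77 + n))
√(F(3 - 1*(-42)) + L(-69, D(-8))) = √(2*(3 - 1*(-42))*(77 + (3 - 1*(-42))) + (-116 + (-5 + (⅕)*(-8)))/(81 - 69)) = √(2*(3 + 42)*(77 + (3 + 42)) + (-116 + (-5 - 8/5))/12) = √(2*45*(77 + 45) + (-116 - 33/5)/12) = √(2*45*122 + (1/12)*(-613/5)) = √(10980 - 613/60) = √(658187/60) = √9872805/30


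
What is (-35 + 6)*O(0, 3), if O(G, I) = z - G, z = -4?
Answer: 116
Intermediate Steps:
O(G, I) = -4 - G
(-35 + 6)*O(0, 3) = (-35 + 6)*(-4 - 1*0) = -29*(-4 + 0) = -29*(-4) = 116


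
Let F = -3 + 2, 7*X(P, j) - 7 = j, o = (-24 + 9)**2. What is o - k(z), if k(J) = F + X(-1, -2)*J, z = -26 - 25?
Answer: 1837/7 ≈ 262.43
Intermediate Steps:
o = 225 (o = (-15)**2 = 225)
X(P, j) = 1 + j/7
z = -51
F = -1
k(J) = -1 + 5*J/7 (k(J) = -1 + (1 + (1/7)*(-2))*J = -1 + (1 - 2/7)*J = -1 + 5*J/7)
o - k(z) = 225 - (-1 + (5/7)*(-51)) = 225 - (-1 - 255/7) = 225 - 1*(-262/7) = 225 + 262/7 = 1837/7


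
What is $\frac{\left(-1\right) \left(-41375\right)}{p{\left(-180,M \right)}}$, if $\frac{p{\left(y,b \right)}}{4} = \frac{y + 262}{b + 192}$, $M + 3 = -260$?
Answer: $- \frac{2937625}{328} \approx -8956.2$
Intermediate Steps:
$M = -263$ ($M = -3 - 260 = -263$)
$p{\left(y,b \right)} = \frac{4 \left(262 + y\right)}{192 + b}$ ($p{\left(y,b \right)} = 4 \frac{y + 262}{b + 192} = 4 \frac{262 + y}{192 + b} = \frac{4 \left(262 + y\right)}{192 + b}$)
$\frac{\left(-1\right) \left(-41375\right)}{p{\left(-180,M \right)}} = \frac{\left(-1\right) \left(-41375\right)}{4 \frac{1}{192 - 263} \left(262 - 180\right)} = \frac{41375}{4 \frac{1}{-71} \cdot 82} = \frac{41375}{4 \left(- \frac{1}{71}\right) 82} = \frac{41375}{- \frac{328}{71}} = 41375 \left(- \frac{71}{328}\right) = - \frac{2937625}{328}$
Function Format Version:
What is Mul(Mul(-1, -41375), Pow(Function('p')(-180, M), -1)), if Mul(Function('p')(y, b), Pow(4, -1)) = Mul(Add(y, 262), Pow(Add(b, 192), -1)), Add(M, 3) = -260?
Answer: Rational(-2937625, 328) ≈ -8956.2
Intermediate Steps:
M = -263 (M = Add(-3, -260) = -263)
Function('p')(y, b) = Mul(4, Pow(Add(192, b), -1), Add(262, y)) (Function('p')(y, b) = Mul(4, Mul(Add(y, 262), Pow(Add(b, 192), -1))) = Mul(4, Mul(Add(262, y), Pow(Add(192, b), -1))) = Mul(4, Mul(Pow(Add(192, b), -1), Add(262, y))) = Mul(4, Pow(Add(192, b), -1), Add(262, y)))
Mul(Mul(-1, -41375), Pow(Function('p')(-180, M), -1)) = Mul(Mul(-1, -41375), Pow(Mul(4, Pow(Add(192, -263), -1), Add(262, -180)), -1)) = Mul(41375, Pow(Mul(4, Pow(-71, -1), 82), -1)) = Mul(41375, Pow(Mul(4, Rational(-1, 71), 82), -1)) = Mul(41375, Pow(Rational(-328, 71), -1)) = Mul(41375, Rational(-71, 328)) = Rational(-2937625, 328)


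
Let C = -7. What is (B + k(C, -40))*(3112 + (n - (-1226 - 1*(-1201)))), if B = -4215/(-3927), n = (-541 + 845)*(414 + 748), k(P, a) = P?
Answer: -2764834830/1309 ≈ -2.1122e+6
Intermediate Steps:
n = 353248 (n = 304*1162 = 353248)
B = 1405/1309 (B = -4215*(-1/3927) = 1405/1309 ≈ 1.0733)
(B + k(C, -40))*(3112 + (n - (-1226 - 1*(-1201)))) = (1405/1309 - 7)*(3112 + (353248 - (-1226 - 1*(-1201)))) = -7758*(3112 + (353248 - (-1226 + 1201)))/1309 = -7758*(3112 + (353248 - 1*(-25)))/1309 = -7758*(3112 + (353248 + 25))/1309 = -7758*(3112 + 353273)/1309 = -7758/1309*356385 = -2764834830/1309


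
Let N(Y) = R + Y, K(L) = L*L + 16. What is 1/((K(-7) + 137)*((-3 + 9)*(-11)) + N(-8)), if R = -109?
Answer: -1/13449 ≈ -7.4355e-5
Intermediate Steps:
K(L) = 16 + L² (K(L) = L² + 16 = 16 + L²)
N(Y) = -109 + Y
1/((K(-7) + 137)*((-3 + 9)*(-11)) + N(-8)) = 1/(((16 + (-7)²) + 137)*((-3 + 9)*(-11)) + (-109 - 8)) = 1/(((16 + 49) + 137)*(6*(-11)) - 117) = 1/((65 + 137)*(-66) - 117) = 1/(202*(-66) - 117) = 1/(-13332 - 117) = 1/(-13449) = -1/13449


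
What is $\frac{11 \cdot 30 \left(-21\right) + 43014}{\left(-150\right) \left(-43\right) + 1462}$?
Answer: $\frac{9021}{1978} \approx 4.5607$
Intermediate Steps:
$\frac{11 \cdot 30 \left(-21\right) + 43014}{\left(-150\right) \left(-43\right) + 1462} = \frac{330 \left(-21\right) + 43014}{6450 + 1462} = \frac{-6930 + 43014}{7912} = 36084 \cdot \frac{1}{7912} = \frac{9021}{1978}$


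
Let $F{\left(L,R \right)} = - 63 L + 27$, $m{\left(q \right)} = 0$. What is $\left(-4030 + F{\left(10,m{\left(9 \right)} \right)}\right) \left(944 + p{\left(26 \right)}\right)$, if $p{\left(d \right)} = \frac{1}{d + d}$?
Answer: $- \frac{227429337}{52} \approx -4.3736 \cdot 10^{6}$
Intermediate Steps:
$p{\left(d \right)} = \frac{1}{2 d}$
$F{\left(L,R \right)} = 27 - 63 L$
$\left(-4030 + F{\left(10,m{\left(9 \right)} \right)}\right) \left(944 + p{\left(26 \right)}\right) = \left(-4030 + \left(27 - 630\right)\right) \left(944 + \frac{1}{2 \cdot 26}\right) = \left(-4030 + \left(27 - 630\right)\right) \left(944 + \frac{1}{2} \cdot \frac{1}{26}\right) = \left(-4030 - 603\right) \left(944 + \frac{1}{52}\right) = \left(-4633\right) \frac{49089}{52} = - \frac{227429337}{52}$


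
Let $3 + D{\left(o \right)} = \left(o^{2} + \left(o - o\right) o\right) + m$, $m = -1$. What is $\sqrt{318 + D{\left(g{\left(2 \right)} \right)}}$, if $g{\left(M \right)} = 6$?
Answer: $5 \sqrt{14} \approx 18.708$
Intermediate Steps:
$D{\left(o \right)} = -4 + o^{2}$ ($D{\left(o \right)} = -3 - \left(1 - o^{2} - \left(o - o\right) o\right) = -3 + \left(\left(o^{2} + 0 o\right) - 1\right) = -3 + \left(\left(o^{2} + 0\right) - 1\right) = -3 + \left(o^{2} - 1\right) = -3 + \left(-1 + o^{2}\right) = -4 + o^{2}$)
$\sqrt{318 + D{\left(g{\left(2 \right)} \right)}} = \sqrt{318 - \left(4 - 6^{2}\right)} = \sqrt{318 + \left(-4 + 36\right)} = \sqrt{318 + 32} = \sqrt{350} = 5 \sqrt{14}$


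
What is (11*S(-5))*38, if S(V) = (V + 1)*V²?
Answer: -41800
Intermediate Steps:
S(V) = V²*(1 + V) (S(V) = (1 + V)*V² = V²*(1 + V))
(11*S(-5))*38 = (11*((-5)²*(1 - 5)))*38 = (11*(25*(-4)))*38 = (11*(-100))*38 = -1100*38 = -41800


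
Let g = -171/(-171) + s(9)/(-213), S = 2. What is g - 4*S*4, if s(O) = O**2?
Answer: -2228/71 ≈ -31.380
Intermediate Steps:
g = 44/71 (g = -171/(-171) + 9**2/(-213) = -171*(-1/171) + 81*(-1/213) = 1 - 27/71 = 44/71 ≈ 0.61972)
g - 4*S*4 = 44/71 - 4*2*4 = 44/71 - 8*4 = 44/71 - 32 = -2228/71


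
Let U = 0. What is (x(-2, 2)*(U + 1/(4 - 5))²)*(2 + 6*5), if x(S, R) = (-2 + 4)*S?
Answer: -128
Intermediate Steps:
x(S, R) = 2*S
(x(-2, 2)*(U + 1/(4 - 5))²)*(2 + 6*5) = ((2*(-2))*(0 + 1/(4 - 5))²)*(2 + 6*5) = (-4*(0 + 1/(-1))²)*(2 + 30) = -4*(0 - 1)²*32 = -4*(-1)²*32 = -4*1*32 = -4*32 = -128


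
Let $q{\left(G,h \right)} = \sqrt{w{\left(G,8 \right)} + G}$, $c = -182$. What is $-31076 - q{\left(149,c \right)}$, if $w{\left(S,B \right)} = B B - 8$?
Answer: $-31076 - \sqrt{205} \approx -31090.0$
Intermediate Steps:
$w{\left(S,B \right)} = -8 + B^{2}$ ($w{\left(S,B \right)} = B^{2} - 8 = -8 + B^{2}$)
$q{\left(G,h \right)} = \sqrt{56 + G}$ ($q{\left(G,h \right)} = \sqrt{\left(-8 + 8^{2}\right) + G} = \sqrt{\left(-8 + 64\right) + G} = \sqrt{56 + G}$)
$-31076 - q{\left(149,c \right)} = -31076 - \sqrt{56 + 149} = -31076 - \sqrt{205}$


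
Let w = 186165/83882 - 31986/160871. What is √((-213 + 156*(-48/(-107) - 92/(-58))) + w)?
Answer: 3*√20737685370503470488869634646/41872444331866 ≈ 10.317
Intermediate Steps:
w = 27265500063/13494181222 (w = 186165*(1/83882) - 31986*1/160871 = 186165/83882 - 31986/160871 = 27265500063/13494181222 ≈ 2.0205)
√((-213 + 156*(-48/(-107) - 92/(-58))) + w) = √((-213 + 156*(-48/(-107) - 92/(-58))) + 27265500063/13494181222) = √((-213 + 156*(-48*(-1/107) - 92*(-1/58))) + 27265500063/13494181222) = √((-213 + 156*(48/107 + 46/29)) + 27265500063/13494181222) = √((-213 + 156*(6314/3103)) + 27265500063/13494181222) = √((-213 + 984984/3103) + 27265500063/13494181222) = √(324045/3103 + 27265500063/13494181222) = √(4457326800778479/41872444331866) = 3*√20737685370503470488869634646/41872444331866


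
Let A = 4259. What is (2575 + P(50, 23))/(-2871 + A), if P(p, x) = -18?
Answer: 2557/1388 ≈ 1.8422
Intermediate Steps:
(2575 + P(50, 23))/(-2871 + A) = (2575 - 18)/(-2871 + 4259) = 2557/1388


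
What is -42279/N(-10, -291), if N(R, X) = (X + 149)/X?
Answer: -12303189/142 ≈ -86642.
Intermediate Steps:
N(R, X) = (149 + X)/X
-42279/N(-10, -291) = -42279*(-291/(149 - 291)) = -42279/((-1/291*(-142))) = -42279/142/291 = -42279*291/142 = -12303189/142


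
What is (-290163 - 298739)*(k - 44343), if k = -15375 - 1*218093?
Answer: 163603453522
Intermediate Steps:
k = -233468 (k = -15375 - 218093 = -233468)
(-290163 - 298739)*(k - 44343) = (-290163 - 298739)*(-233468 - 44343) = -588902*(-277811) = 163603453522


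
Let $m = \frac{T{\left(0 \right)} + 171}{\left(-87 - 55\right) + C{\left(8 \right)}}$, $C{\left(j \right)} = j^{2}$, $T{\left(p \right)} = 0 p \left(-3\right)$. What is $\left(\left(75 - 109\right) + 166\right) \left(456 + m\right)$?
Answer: $\frac{778734}{13} \approx 59903.0$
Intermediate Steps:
$T{\left(p \right)} = 0$ ($T{\left(p \right)} = 0 \left(-3\right) = 0$)
$m = - \frac{57}{26}$ ($m = \frac{0 + 171}{\left(-87 - 55\right) + 8^{2}} = \frac{171}{-142 + 64} = \frac{171}{-78} = 171 \left(- \frac{1}{78}\right) = - \frac{57}{26} \approx -2.1923$)
$\left(\left(75 - 109\right) + 166\right) \left(456 + m\right) = \left(\left(75 - 109\right) + 166\right) \left(456 - \frac{57}{26}\right) = \left(-34 + 166\right) \frac{11799}{26} = 132 \cdot \frac{11799}{26} = \frac{778734}{13}$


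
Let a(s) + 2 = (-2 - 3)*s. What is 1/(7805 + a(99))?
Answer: 1/7308 ≈ 0.00013684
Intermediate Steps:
a(s) = -2 - 5*s (a(s) = -2 + (-2 - 3)*s = -2 - 5*s)
1/(7805 + a(99)) = 1/(7805 + (-2 - 5*99)) = 1/(7805 + (-2 - 495)) = 1/(7805 - 497) = 1/7308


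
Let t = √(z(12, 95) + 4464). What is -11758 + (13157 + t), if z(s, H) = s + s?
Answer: 1399 + 2*√1122 ≈ 1466.0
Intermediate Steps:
z(s, H) = 2*s
t = 2*√1122 (t = √(2*12 + 4464) = √(24 + 4464) = √4488 = 2*√1122 ≈ 66.993)
-11758 + (13157 + t) = -11758 + (13157 + 2*√1122) = 1399 + 2*√1122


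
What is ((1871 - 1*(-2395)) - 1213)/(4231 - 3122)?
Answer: 3053/1109 ≈ 2.7529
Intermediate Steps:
((1871 - 1*(-2395)) - 1213)/(4231 - 3122) = ((1871 + 2395) - 1213)/1109 = (4266 - 1213)*(1/1109) = 3053*(1/1109) = 3053/1109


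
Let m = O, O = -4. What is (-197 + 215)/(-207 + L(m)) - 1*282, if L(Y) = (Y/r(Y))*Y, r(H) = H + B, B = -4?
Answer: -58956/209 ≈ -282.09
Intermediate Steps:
r(H) = -4 + H (r(H) = H - 4 = -4 + H)
m = -4
L(Y) = Y**2/(-4 + Y) (L(Y) = (Y/(-4 + Y))*Y = Y**2/(-4 + Y))
(-197 + 215)/(-207 + L(m)) - 1*282 = (-197 + 215)/(-207 + (-4)**2/(-4 - 4)) - 1*282 = 18/(-207 + 16/(-8)) - 282 = 18/(-207 + 16*(-1/8)) - 282 = 18/(-207 - 2) - 282 = 18/(-209) - 282 = 18*(-1/209) - 282 = -18/209 - 282 = -58956/209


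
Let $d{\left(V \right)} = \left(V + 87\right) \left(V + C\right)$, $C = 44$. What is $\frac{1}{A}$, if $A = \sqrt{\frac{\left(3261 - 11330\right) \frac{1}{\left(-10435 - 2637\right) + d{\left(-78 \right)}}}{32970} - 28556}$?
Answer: $- \frac{2 i \sqrt{1388857406611102485015}}{12595270870891} \approx - 0.0059177 i$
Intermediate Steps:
$d{\left(V \right)} = \left(44 + V\right) \left(87 + V\right)$ ($d{\left(V \right)} = \left(V + 87\right) \left(V + 44\right) = \left(87 + V\right) \left(44 + V\right) = \left(44 + V\right) \left(87 + V\right)$)
$A = \frac{i \sqrt{1388857406611102485015}}{220536330}$ ($A = \sqrt{\frac{\left(3261 - 11330\right) \frac{1}{\left(-10435 - 2637\right) + \left(3828 + \left(-78\right)^{2} + 131 \left(-78\right)\right)}}{32970} - 28556} = \sqrt{- \frac{8069}{-13072 + \left(3828 + 6084 - 10218\right)} \frac{1}{32970} - 28556} = \sqrt{- \frac{8069}{-13072 - 306} \cdot \frac{1}{32970} - 28556} = \sqrt{- \frac{8069}{-13378} \cdot \frac{1}{32970} - 28556} = \sqrt{\left(-8069\right) \left(- \frac{1}{13378}\right) \frac{1}{32970} - 28556} = \sqrt{\frac{8069}{13378} \cdot \frac{1}{32970} - 28556} = \sqrt{\frac{8069}{441072660} - 28556} = \sqrt{- \frac{12595270870891}{441072660}} = \frac{i \sqrt{1388857406611102485015}}{220536330} \approx 168.99 i$)
$\frac{1}{A} = \frac{1}{\frac{1}{220536330} i \sqrt{1388857406611102485015}} = - \frac{2 i \sqrt{1388857406611102485015}}{12595270870891}$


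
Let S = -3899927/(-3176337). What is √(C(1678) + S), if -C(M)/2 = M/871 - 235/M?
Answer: 20*I*√31588011733207524064626/2321168613153 ≈ 1.5314*I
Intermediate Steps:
S = 3899927/3176337 (S = -3899927*(-1/3176337) = 3899927/3176337 ≈ 1.2278)
C(M) = 470/M - 2*M/871 (C(M) = -2*(M/871 - 235/M) = -2*(-235/M + M/871) = 470/M - 2*M/871)
√(C(1678) + S) = √((470/1678 - 2/871*1678) + 3899927/3176337) = √((470*(1/1678) - 3356/871) + 3899927/3176337) = √((235/839 - 3356/871) + 3899927/3176337) = √(-2610999/730769 + 3899927/3176337) = √(-5443466976800/2321168613153) = 20*I*√31588011733207524064626/2321168613153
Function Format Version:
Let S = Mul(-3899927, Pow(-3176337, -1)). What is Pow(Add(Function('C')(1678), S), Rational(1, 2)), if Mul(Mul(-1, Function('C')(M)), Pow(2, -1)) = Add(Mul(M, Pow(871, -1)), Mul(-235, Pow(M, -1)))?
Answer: Mul(Rational(20, 2321168613153), I, Pow(31588011733207524064626, Rational(1, 2))) ≈ Mul(1.5314, I)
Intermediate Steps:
S = Rational(3899927, 3176337) (S = Mul(-3899927, Rational(-1, 3176337)) = Rational(3899927, 3176337) ≈ 1.2278)
Function('C')(M) = Add(Mul(470, Pow(M, -1)), Mul(Rational(-2, 871), M)) (Function('C')(M) = Mul(-2, Add(Mul(M, Pow(871, -1)), Mul(-235, Pow(M, -1)))) = Mul(-2, Add(Mul(M, Rational(1, 871)), Mul(-235, Pow(M, -1)))) = Mul(-2, Add(Mul(Rational(1, 871), M), Mul(-235, Pow(M, -1)))) = Mul(-2, Add(Mul(-235, Pow(M, -1)), Mul(Rational(1, 871), M))) = Add(Mul(470, Pow(M, -1)), Mul(Rational(-2, 871), M)))
Pow(Add(Function('C')(1678), S), Rational(1, 2)) = Pow(Add(Add(Mul(470, Pow(1678, -1)), Mul(Rational(-2, 871), 1678)), Rational(3899927, 3176337)), Rational(1, 2)) = Pow(Add(Add(Mul(470, Rational(1, 1678)), Rational(-3356, 871)), Rational(3899927, 3176337)), Rational(1, 2)) = Pow(Add(Add(Rational(235, 839), Rational(-3356, 871)), Rational(3899927, 3176337)), Rational(1, 2)) = Pow(Add(Rational(-2610999, 730769), Rational(3899927, 3176337)), Rational(1, 2)) = Pow(Rational(-5443466976800, 2321168613153), Rational(1, 2)) = Mul(Rational(20, 2321168613153), I, Pow(31588011733207524064626, Rational(1, 2)))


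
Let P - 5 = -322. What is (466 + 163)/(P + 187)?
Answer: -629/130 ≈ -4.8385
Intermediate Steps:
P = -317 (P = 5 - 322 = -317)
(466 + 163)/(P + 187) = (466 + 163)/(-317 + 187) = 629/(-130) = 629*(-1/130) = -629/130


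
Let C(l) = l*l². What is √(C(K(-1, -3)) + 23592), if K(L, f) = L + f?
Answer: 2*√5882 ≈ 153.39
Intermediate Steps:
C(l) = l³
√(C(K(-1, -3)) + 23592) = √((-1 - 3)³ + 23592) = √((-4)³ + 23592) = √(-64 + 23592) = √23528 = 2*√5882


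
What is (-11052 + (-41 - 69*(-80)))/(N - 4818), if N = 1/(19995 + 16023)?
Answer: 200728314/173534723 ≈ 1.1567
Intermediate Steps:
N = 1/36018 ≈ 2.7764e-5
(-11052 + (-41 - 69*(-80)))/(N - 4818) = (-11052 + (-41 - 69*(-80)))/(1/36018 - 4818) = (-11052 + (-41 + 5520))/(-173534723/36018) = (-11052 + 5479)*(-36018/173534723) = -5573*(-36018/173534723) = 200728314/173534723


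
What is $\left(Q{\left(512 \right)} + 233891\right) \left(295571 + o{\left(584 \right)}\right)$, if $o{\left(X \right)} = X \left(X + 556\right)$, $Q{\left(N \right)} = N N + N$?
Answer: $477346024057$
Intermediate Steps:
$Q{\left(N \right)} = N + N^{2}$ ($Q{\left(N \right)} = N^{2} + N = N + N^{2}$)
$o{\left(X \right)} = X \left(556 + X\right)$
$\left(Q{\left(512 \right)} + 233891\right) \left(295571 + o{\left(584 \right)}\right) = \left(512 \left(1 + 512\right) + 233891\right) \left(295571 + 584 \left(556 + 584\right)\right) = \left(512 \cdot 513 + 233891\right) \left(295571 + 584 \cdot 1140\right) = \left(262656 + 233891\right) \left(295571 + 665760\right) = 496547 \cdot 961331 = 477346024057$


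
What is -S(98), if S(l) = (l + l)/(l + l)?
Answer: -1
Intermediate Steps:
S(l) = 1 (S(l) = (2*l)/((2*l)) = (2*l)*(1/(2*l)) = 1)
-S(98) = -1*1 = -1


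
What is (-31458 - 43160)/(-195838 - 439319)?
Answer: 74618/635157 ≈ 0.11748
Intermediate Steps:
(-31458 - 43160)/(-195838 - 439319) = -74618/(-635157) = -74618*(-1/635157) = 74618/635157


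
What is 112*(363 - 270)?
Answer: 10416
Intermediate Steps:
112*(363 - 270) = 112*93 = 10416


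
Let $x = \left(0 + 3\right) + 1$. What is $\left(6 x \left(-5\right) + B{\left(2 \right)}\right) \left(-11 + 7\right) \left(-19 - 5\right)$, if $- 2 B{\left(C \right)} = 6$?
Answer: $-11808$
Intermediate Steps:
$x = 4$ ($x = 3 + 1 = 4$)
$B{\left(C \right)} = -3$ ($B{\left(C \right)} = \left(- \frac{1}{2}\right) 6 = -3$)
$\left(6 x \left(-5\right) + B{\left(2 \right)}\right) \left(-11 + 7\right) \left(-19 - 5\right) = \left(6 \cdot 4 \left(-5\right) - 3\right) \left(-11 + 7\right) \left(-19 - 5\right) = \left(24 \left(-5\right) - 3\right) \left(-4\right) \left(-24\right) = \left(-120 - 3\right) \left(-4\right) \left(-24\right) = \left(-123\right) \left(-4\right) \left(-24\right) = 492 \left(-24\right) = -11808$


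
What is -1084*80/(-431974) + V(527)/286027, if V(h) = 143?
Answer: 45878291/227963519 ≈ 0.20125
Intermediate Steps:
-1084*80/(-431974) + V(527)/286027 = -1084*80/(-431974) + 143/286027 = -86720*(-1/431974) + 143*(1/286027) = 160/797 + 143/286027 = 45878291/227963519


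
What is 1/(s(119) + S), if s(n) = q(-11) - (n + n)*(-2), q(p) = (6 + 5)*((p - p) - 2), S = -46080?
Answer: -1/45626 ≈ -2.1917e-5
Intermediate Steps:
q(p) = -22 (q(p) = 11*(0 - 2) = 11*(-2) = -22)
s(n) = -22 + 4*n (s(n) = -22 - (n + n)*(-2) = -22 - 2*n*(-2) = -22 - (-4)*n = -22 + 4*n)
1/(s(119) + S) = 1/((-22 + 4*119) - 46080) = 1/((-22 + 476) - 46080) = 1/(454 - 46080) = 1/(-45626) = -1/45626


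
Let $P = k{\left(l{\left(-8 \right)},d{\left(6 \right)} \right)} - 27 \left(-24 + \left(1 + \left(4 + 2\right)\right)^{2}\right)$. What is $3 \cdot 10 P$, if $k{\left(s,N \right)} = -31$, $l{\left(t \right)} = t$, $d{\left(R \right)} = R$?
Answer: $-21180$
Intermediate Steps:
$P = -706$ ($P = -31 - 27 \left(-24 + \left(1 + \left(4 + 2\right)\right)^{2}\right) = -31 - 27 \left(-24 + \left(1 + 6\right)^{2}\right) = -31 - 27 \left(-24 + 7^{2}\right) = -31 - 27 \left(-24 + 49\right) = -31 - 27 \cdot 25 = -31 - 675 = -706$)
$3 \cdot 10 P = 3 \cdot 10 \left(-706\right) = 30 \left(-706\right) = -21180$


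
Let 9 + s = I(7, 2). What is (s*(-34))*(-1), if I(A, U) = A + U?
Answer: 0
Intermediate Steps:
s = 0 (s = -9 + (7 + 2) = -9 + 9 = 0)
(s*(-34))*(-1) = (0*(-34))*(-1) = 0*(-1) = 0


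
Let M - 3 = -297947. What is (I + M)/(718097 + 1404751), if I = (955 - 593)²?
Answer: -41725/530712 ≈ -0.078621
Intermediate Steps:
M = -297944 (M = 3 - 297947 = -297944)
I = 131044 (I = 362² = 131044)
(I + M)/(718097 + 1404751) = (131044 - 297944)/(718097 + 1404751) = -166900/2122848 = -166900*1/2122848 = -41725/530712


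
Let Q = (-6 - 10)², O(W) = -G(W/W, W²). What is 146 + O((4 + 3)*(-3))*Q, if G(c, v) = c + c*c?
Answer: -366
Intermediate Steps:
G(c, v) = c + c²
O(W) = -2 (O(W) = -W/W*(1 + W/W) = -(1 + 1) = -2)
Q = 256 (Q = (-16)² = 256)
146 + O((4 + 3)*(-3))*Q = 146 - 2*256 = 146 - 512 = -366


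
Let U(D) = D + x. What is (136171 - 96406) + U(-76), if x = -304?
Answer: 39385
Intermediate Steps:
U(D) = -304 + D (U(D) = D - 304 = -304 + D)
(136171 - 96406) + U(-76) = (136171 - 96406) + (-304 - 76) = 39765 - 380 = 39385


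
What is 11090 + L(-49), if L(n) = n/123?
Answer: 1364021/123 ≈ 11090.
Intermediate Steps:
L(n) = n/123 (L(n) = n*(1/123) = n/123)
11090 + L(-49) = 11090 + (1/123)*(-49) = 11090 - 49/123 = 1364021/123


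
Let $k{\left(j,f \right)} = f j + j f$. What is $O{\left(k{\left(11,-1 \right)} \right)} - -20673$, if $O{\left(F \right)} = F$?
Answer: $20651$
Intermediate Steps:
$k{\left(j,f \right)} = 2 f j$ ($k{\left(j,f \right)} = f j + f j = 2 f j$)
$O{\left(k{\left(11,-1 \right)} \right)} - -20673 = 2 \left(-1\right) 11 - -20673 = -22 + 20673 = 20651$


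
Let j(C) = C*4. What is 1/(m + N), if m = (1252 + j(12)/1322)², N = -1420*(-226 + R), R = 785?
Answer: 436921/338095987836 ≈ 1.2923e-6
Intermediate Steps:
j(C) = 4*C
N = -793780 (N = -1420*(-226 + 785) = -1420*559 = -793780)
m = 684915139216/436921 (m = (1252 + (4*12)/1322)² = (1252 + 48*(1/1322))² = (1252 + 24/661)² = (827596/661)² = 684915139216/436921 ≈ 1.5676e+6)
1/(m + N) = 1/(684915139216/436921 - 793780) = 1/(338095987836/436921) = 436921/338095987836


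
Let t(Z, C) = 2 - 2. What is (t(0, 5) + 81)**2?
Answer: 6561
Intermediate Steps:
t(Z, C) = 0
(t(0, 5) + 81)**2 = (0 + 81)**2 = 81**2 = 6561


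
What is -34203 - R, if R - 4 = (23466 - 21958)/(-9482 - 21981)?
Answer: -1076253333/31463 ≈ -34207.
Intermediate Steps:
R = 124344/31463 (R = 4 + (23466 - 21958)/(-9482 - 21981) = 4 + 1508/(-31463) = 4 + 1508*(-1/31463) = 4 - 1508/31463 = 124344/31463 ≈ 3.9521)
-34203 - R = -34203 - 1*124344/31463 = -34203 - 124344/31463 = -1076253333/31463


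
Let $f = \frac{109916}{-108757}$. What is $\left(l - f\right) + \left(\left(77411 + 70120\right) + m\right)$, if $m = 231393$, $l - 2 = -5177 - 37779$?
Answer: $\frac{36539199206}{108757} \approx 3.3597 \cdot 10^{5}$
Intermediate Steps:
$l = -42954$ ($l = 2 - 42956 = -42954$)
$f = - \frac{109916}{108757}$ ($f = 109916 \left(- \frac{1}{108757}\right) = - \frac{109916}{108757} \approx -1.0107$)
$\left(l - f\right) + \left(\left(77411 + 70120\right) + m\right) = \left(-42954 - - \frac{109916}{108757}\right) + \left(\left(77411 + 70120\right) + 231393\right) = \left(-42954 + \frac{109916}{108757}\right) + \left(147531 + 231393\right) = - \frac{4671438262}{108757} + 378924 = \frac{36539199206}{108757}$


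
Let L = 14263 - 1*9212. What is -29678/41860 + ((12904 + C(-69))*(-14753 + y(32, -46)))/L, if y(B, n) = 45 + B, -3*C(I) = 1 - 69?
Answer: -3970742088589/105717430 ≈ -37560.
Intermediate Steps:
L = 5051 (L = 14263 - 9212 = 5051)
C(I) = 68/3 (C(I) = -(1 - 69)/3 = -⅓*(-68) = 68/3)
-29678/41860 + ((12904 + C(-69))*(-14753 + y(32, -46)))/L = -29678/41860 + ((12904 + 68/3)*(-14753 + (45 + 32)))/5051 = -29678*1/41860 + (38780*(-14753 + 77)/3)*(1/5051) = -14839/20930 + ((38780/3)*(-14676))*(1/5051) = -14839/20930 - 189711760*1/5051 = -14839/20930 - 189711760/5051 = -3970742088589/105717430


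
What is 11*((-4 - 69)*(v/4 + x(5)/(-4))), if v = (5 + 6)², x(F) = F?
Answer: -23287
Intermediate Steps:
v = 121 (v = 11² = 121)
11*((-4 - 69)*(v/4 + x(5)/(-4))) = 11*((-4 - 69)*(121/4 + 5/(-4))) = 11*(-73*(121*(¼) + 5*(-¼))) = 11*(-73*(121/4 - 5/4)) = 11*(-73*29) = 11*(-2117) = -23287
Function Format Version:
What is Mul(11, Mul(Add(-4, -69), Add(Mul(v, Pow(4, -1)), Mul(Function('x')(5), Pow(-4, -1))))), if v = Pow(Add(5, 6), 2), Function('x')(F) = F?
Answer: -23287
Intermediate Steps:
v = 121 (v = Pow(11, 2) = 121)
Mul(11, Mul(Add(-4, -69), Add(Mul(v, Pow(4, -1)), Mul(Function('x')(5), Pow(-4, -1))))) = Mul(11, Mul(Add(-4, -69), Add(Mul(121, Pow(4, -1)), Mul(5, Pow(-4, -1))))) = Mul(11, Mul(-73, Add(Mul(121, Rational(1, 4)), Mul(5, Rational(-1, 4))))) = Mul(11, Mul(-73, Add(Rational(121, 4), Rational(-5, 4)))) = Mul(11, Mul(-73, 29)) = Mul(11, -2117) = -23287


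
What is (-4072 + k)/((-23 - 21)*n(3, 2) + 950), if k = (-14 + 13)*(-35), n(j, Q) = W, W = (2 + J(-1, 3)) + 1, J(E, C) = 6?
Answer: -4037/554 ≈ -7.2870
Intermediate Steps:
W = 9 (W = (2 + 6) + 1 = 8 + 1 = 9)
n(j, Q) = 9
k = 35 (k = -1*(-35) = 35)
(-4072 + k)/((-23 - 21)*n(3, 2) + 950) = (-4072 + 35)/((-23 - 21)*9 + 950) = -4037/(-44*9 + 950) = -4037/(-396 + 950) = -4037/554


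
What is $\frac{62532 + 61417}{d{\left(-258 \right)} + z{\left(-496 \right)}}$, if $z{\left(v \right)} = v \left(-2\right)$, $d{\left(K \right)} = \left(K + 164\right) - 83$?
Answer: $\frac{123949}{815} \approx 152.08$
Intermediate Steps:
$d{\left(K \right)} = 81 + K$ ($d{\left(K \right)} = \left(164 + K\right) - 83 = 81 + K$)
$z{\left(v \right)} = - 2 v$
$\frac{62532 + 61417}{d{\left(-258 \right)} + z{\left(-496 \right)}} = \frac{62532 + 61417}{\left(81 - 258\right) - -992} = \frac{123949}{-177 + 992} = \frac{123949}{815}$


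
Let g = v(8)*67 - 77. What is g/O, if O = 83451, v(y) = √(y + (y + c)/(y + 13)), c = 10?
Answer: -77/83451 + 67*√434/584157 ≈ 0.0014667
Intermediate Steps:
v(y) = √(y + (10 + y)/(13 + y)) (v(y) = √(y + (y + 10)/(y + 13)) = √(y + (10 + y)/(13 + y)))
g = -77 + 67*√434/7 (g = √((10 + 8 + 8*(13 + 8))/(13 + 8))*67 - 77 = √((10 + 8 + 8*21)/21)*67 - 77 = √((10 + 8 + 168)/21)*67 - 77 = √((1/21)*186)*67 - 77 = √(62/7)*67 - 77 = (√434/7)*67 - 77 = 67*√434/7 - 77 = -77 + 67*√434/7 ≈ 122.40)
g/O = (-77 + 67*√434/7)/83451 = (-77 + 67*√434/7)*(1/83451) = -77/83451 + 67*√434/584157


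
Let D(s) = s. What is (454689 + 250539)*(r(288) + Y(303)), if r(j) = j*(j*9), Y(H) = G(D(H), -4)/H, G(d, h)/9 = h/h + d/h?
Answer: 53171279842509/101 ≈ 5.2645e+11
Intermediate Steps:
G(d, h) = 9 + 9*d/h (G(d, h) = 9*(h/h + d/h) = 9*(1 + d/h) = 9 + 9*d/h)
Y(H) = (9 - 9*H/4)/H (Y(H) = (9 + 9*H/(-4))/H = (9 + 9*H*(-¼))/H = (9 - 9*H/4)/H)
r(j) = 9*j² (r(j) = j*(9*j) = 9*j²)
(454689 + 250539)*(r(288) + Y(303)) = (454689 + 250539)*(9*288² + (-9/4 + 9/303)) = 705228*(9*82944 + (-9/4 + 9*(1/303))) = 705228*(746496 + (-9/4 + 3/101)) = 705228*(746496 - 897/404) = 705228*(301583487/404) = 53171279842509/101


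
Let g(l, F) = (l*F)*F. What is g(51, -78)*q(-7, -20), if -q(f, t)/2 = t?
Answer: 12411360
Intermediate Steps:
g(l, F) = l*F**2 (g(l, F) = (F*l)*F = l*F**2)
q(f, t) = -2*t
g(51, -78)*q(-7, -20) = (51*(-78)**2)*(-2*(-20)) = (51*6084)*40 = 310284*40 = 12411360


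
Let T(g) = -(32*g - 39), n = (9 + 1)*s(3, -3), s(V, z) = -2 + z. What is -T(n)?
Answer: -1639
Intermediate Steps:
n = -50 (n = (9 + 1)*(-2 - 3) = 10*(-5) = -50)
T(g) = 39 - 32*g (T(g) = -(-39 + 32*g) = 39 - 32*g)
-T(n) = -(39 - 32*(-50)) = -(39 + 1600) = -1*1639 = -1639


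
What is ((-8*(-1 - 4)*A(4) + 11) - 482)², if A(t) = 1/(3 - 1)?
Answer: 203401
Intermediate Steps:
A(t) = ½ (A(t) = 1/2 = ½)
((-8*(-1 - 4)*A(4) + 11) - 482)² = ((-8*(-1 - 4)/2 + 11) - 482)² = ((-(-40)/2 + 11) - 482)² = ((-8*(-5/2) + 11) - 482)² = ((20 + 11) - 482)² = (31 - 482)² = (-451)² = 203401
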